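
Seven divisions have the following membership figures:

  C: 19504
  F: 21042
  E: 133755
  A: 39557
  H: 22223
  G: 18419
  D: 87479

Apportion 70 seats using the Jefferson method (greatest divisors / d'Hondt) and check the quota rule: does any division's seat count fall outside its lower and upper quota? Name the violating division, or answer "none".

E

Standard quotas: C 3.992, F 4.307, E 27.378, A 8.097, H 4.549, G 3.770, D 17.906.
Jefferson allocation: C 4, F 4, E 29, A 8, H 4, G 3, D 18.
E has quota 27.378 (lower 27, upper 28) but receives 29 — outside the quota interval.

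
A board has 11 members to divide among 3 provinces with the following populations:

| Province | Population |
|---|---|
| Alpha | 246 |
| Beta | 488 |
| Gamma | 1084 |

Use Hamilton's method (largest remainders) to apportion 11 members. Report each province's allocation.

The standard divisor is 1818/11 ≈ 165.273.
Standard quotas: Alpha 1.488, Beta 2.953, Gamma 6.559.
Lower quotas: Alpha 1, Beta 2, Gamma 6 (sum 9, leaving 2 seats).
Remainders in descending order: Beta 0.953, Gamma 0.559, Alpha 0.488.
The surplus seats go to Beta, Gamma.

Alpha=1, Beta=3, Gamma=7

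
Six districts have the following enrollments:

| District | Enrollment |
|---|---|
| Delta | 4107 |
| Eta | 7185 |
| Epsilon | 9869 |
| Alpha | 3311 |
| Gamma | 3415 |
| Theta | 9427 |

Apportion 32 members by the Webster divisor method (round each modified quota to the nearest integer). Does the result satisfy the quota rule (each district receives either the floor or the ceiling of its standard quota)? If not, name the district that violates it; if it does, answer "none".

Standard quotas: Delta 3.522, Eta 6.162, Epsilon 8.464, Alpha 2.839, Gamma 2.929, Theta 8.084.
Webster allocation: Delta 4, Eta 6, Epsilon 8, Alpha 3, Gamma 3, Theta 8.
Every allocation lies between the lower and upper quota.

none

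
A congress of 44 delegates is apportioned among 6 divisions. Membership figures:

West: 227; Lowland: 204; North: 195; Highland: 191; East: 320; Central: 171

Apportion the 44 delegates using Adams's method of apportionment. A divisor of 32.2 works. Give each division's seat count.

West: 8; Lowland: 7; North: 7; Highland: 6; East: 10; Central: 6

With modified divisor 32.2: modified quotas West 7.050, Lowland 6.335, North 6.056, Highland 5.932, East 9.938, Central 5.311.
Rounding up: West 8, Lowland 7, North 7, Highland 6, East 10, Central 6 (total 44).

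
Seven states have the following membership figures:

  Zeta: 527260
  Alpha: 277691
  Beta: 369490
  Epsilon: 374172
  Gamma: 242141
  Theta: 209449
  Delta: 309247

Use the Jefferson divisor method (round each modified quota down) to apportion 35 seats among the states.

Zeta: 8; Alpha: 4; Beta: 6; Epsilon: 6; Gamma: 3; Theta: 3; Delta: 5

Standard divisor 2309450/35 ≈ 65984.286; standard quotas: Zeta 7.991, Alpha 4.208, Beta 5.600, Epsilon 5.671, Gamma 3.670, Theta 3.174, Delta 4.687.
Rounding down gives 7, 4, 5, 5, 3, 3, 4 = 31 seats, so the divisor must be adjusted.
With modified divisor 61100: modified quotas Zeta 8.629, Alpha 4.545, Beta 6.047, Epsilon 6.124, Gamma 3.963, Theta 3.428, Delta 5.061.
Rounding down: Zeta 8, Alpha 4, Beta 6, Epsilon 6, Gamma 3, Theta 3, Delta 5 (total 35).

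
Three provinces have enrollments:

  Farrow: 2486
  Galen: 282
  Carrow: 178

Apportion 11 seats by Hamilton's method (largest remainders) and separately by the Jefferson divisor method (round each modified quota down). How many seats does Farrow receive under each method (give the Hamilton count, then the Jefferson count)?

9 and 10

Hamilton: Farrow 9, Galen 1, Carrow 1.
Jefferson: Farrow 10, Galen 1, Carrow 0.
Farrow gets 9 under Hamilton and 10 under Jefferson.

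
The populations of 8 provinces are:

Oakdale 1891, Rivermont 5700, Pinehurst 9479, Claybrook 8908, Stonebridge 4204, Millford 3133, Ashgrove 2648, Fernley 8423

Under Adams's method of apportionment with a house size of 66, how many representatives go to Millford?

Standard divisor 44386/66 ≈ 672.515; standard quotas: Oakdale 2.812, Rivermont 8.476, Pinehurst 14.095, Claybrook 13.246, Stonebridge 6.251, Millford 4.659, Ashgrove 3.937, Fernley 12.525.
Rounding up gives 3, 9, 15, 14, 7, 5, 4, 13 = 70 seats, so the divisor must be adjusted.
With modified divisor 710: modified quotas Oakdale 2.663, Rivermont 8.028, Pinehurst 13.351, Claybrook 12.546, Stonebridge 5.921, Millford 4.413, Ashgrove 3.730, Fernley 11.863.
Rounding up: Oakdale 3, Rivermont 9, Pinehurst 14, Claybrook 13, Stonebridge 6, Millford 5, Ashgrove 4, Fernley 12 (total 66).
Millford receives 5.

5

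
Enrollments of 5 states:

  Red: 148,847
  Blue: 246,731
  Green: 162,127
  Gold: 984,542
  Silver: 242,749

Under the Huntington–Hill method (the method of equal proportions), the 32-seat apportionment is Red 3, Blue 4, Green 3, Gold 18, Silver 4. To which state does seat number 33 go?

Blue

Priority for the next seat is population ÷ (√(s·(s+1))).
Priorities: Red 42968.428, Blue 55170.729, Green 46802.034, Gold 53237.934, Silver 54280.327.
Highest priority: Blue.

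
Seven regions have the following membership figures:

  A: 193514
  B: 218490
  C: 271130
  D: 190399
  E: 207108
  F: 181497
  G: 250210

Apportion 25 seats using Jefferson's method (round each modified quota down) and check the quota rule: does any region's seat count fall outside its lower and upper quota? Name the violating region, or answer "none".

Standard quotas: A 3.199, B 3.612, C 4.482, D 3.147, E 3.424, F 3.000, G 4.136.
Jefferson allocation: A 3, B 4, C 5, D 3, E 3, F 3, G 4.
Every allocation lies between the lower and upper quota.

none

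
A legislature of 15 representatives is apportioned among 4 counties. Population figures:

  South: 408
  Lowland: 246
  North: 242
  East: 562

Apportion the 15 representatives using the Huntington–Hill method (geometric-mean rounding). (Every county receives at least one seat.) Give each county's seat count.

South 4, Lowland 3, North 2, East 6

With divisor 100: modified quotas South 4.080, Lowland 2.460, North 2.420, East 5.620.
Geometric-mean thresholds: South √(4·5)=4.472, Lowland √(2·3)=2.449, North √(2·3)=2.449, East √(5·6)=5.477.
Each quota rounded against its threshold gives South 4, Lowland 3, North 2, East 6 (total 15).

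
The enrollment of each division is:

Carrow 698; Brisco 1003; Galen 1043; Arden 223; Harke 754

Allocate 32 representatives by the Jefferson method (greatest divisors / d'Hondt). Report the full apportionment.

Standard divisor 3721/32 ≈ 116.281; standard quotas: Carrow 6.003, Brisco 8.626, Galen 8.970, Arden 1.918, Harke 6.484.
Rounding down gives 6, 8, 8, 1, 6 = 29 seats, so the divisor must be adjusted.
With modified divisor 110: modified quotas Carrow 6.345, Brisco 9.118, Galen 9.482, Arden 2.027, Harke 6.855.
Rounding down: Carrow 6, Brisco 9, Galen 9, Arden 2, Harke 6 (total 32).

Carrow 6; Brisco 9; Galen 9; Arden 2; Harke 6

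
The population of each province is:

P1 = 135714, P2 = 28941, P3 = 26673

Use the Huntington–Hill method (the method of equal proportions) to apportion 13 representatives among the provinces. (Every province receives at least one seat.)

P1 9; P2 2; P3 2

With divisor 15150: modified quotas P1 8.958, P2 1.910, P3 1.761.
Geometric-mean thresholds: P1 √(8·9)=8.485, P2 √(1·2)=1.414, P3 √(1·2)=1.414.
Each quota rounded against its threshold gives P1 9, P2 2, P3 2 (total 13).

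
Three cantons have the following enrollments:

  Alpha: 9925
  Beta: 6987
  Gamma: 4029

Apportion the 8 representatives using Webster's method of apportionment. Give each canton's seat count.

Alpha: 4; Beta: 3; Gamma: 1

Standard divisor 20941/8 ≈ 2617.625; standard quotas: Alpha 3.792, Beta 2.669, Gamma 1.539.
Rounding to the nearest integer gives 4, 3, 2 = 9 seats, so the divisor must be adjusted.
With modified divisor 2740: modified quotas Alpha 3.622, Beta 2.550, Gamma 1.470.
Rounding to the nearest integer: Alpha 4, Beta 3, Gamma 1 (total 8).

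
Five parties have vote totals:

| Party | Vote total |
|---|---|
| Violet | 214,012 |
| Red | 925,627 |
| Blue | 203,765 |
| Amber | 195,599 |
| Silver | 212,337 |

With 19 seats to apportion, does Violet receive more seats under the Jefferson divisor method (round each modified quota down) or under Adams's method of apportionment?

Jefferson: Violet 2, Red 11, Blue 2, Amber 2, Silver 2.
Adams: Violet 3, Red 9, Blue 2, Amber 2, Silver 3.
Violet gets 2 under Jefferson and 3 under Adams.

Adams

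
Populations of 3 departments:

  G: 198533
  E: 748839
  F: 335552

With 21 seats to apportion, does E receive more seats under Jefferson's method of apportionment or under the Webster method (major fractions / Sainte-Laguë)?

Jefferson

Jefferson: G 3, E 13, F 5.
Webster: G 3, E 12, F 6.
E gets 13 under Jefferson and 12 under Webster.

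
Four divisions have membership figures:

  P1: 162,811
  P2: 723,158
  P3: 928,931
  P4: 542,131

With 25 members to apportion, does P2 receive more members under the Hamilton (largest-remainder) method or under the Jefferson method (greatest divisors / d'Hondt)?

Jefferson

Hamilton: P1 2, P2 7, P3 10, P4 6.
Jefferson: P1 1, P2 8, P3 10, P4 6.
P2 gets 7 under Hamilton and 8 under Jefferson.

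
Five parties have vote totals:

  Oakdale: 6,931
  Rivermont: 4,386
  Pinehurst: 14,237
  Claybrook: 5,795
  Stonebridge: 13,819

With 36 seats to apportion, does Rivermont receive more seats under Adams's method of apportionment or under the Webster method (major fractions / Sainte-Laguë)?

Adams: Oakdale 6, Rivermont 4, Pinehurst 11, Claybrook 5, Stonebridge 10.
Webster: Oakdale 6, Rivermont 3, Pinehurst 11, Claybrook 5, Stonebridge 11.
Rivermont gets 4 under Adams and 3 under Webster.

Adams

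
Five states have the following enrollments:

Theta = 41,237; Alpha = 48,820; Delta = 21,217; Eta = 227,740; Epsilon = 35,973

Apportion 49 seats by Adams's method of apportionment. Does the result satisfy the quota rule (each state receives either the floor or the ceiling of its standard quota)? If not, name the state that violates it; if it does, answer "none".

Standard quotas: Theta 5.388, Alpha 6.379, Delta 2.772, Eta 29.759, Epsilon 4.701.
Adams allocation: Theta 6, Alpha 7, Delta 3, Eta 28, Epsilon 5.
Eta has quota 29.759 (lower 29, upper 30) but receives 28 — outside the quota interval.

Eta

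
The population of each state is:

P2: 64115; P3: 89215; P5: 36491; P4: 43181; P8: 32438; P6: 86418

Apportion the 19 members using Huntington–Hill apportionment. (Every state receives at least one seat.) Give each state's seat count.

P2 3, P3 5, P5 2, P4 2, P8 2, P6 5

With divisor 18916: modified quotas P2 3.389, P3 4.716, P5 1.929, P4 2.283, P8 1.715, P6 4.569.
Geometric-mean thresholds: P2 √(3·4)=3.464, P3 √(4·5)=4.472, P5 √(1·2)=1.414, P4 √(2·3)=2.449, P8 √(1·2)=1.414, P6 √(4·5)=4.472.
Each quota rounded against its threshold gives P2 3, P3 5, P5 2, P4 2, P8 2, P6 5 (total 19).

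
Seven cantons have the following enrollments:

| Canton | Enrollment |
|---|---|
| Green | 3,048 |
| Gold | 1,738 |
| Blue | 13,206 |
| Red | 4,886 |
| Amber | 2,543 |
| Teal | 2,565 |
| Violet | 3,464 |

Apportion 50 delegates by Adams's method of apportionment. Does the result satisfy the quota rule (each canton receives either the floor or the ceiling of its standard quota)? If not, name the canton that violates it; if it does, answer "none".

Standard quotas: Green 4.846, Gold 2.763, Blue 20.995, Red 7.768, Amber 4.043, Teal 4.078, Violet 5.507.
Adams allocation: Green 5, Gold 3, Blue 20, Red 8, Amber 4, Teal 4, Violet 6.
Every allocation lies between the lower and upper quota.

none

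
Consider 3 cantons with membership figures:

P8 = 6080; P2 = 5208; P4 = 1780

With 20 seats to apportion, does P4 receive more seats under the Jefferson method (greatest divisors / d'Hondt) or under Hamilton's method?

Jefferson: P8 10, P2 8, P4 2.
Hamilton: P8 9, P2 8, P4 3.
P4 gets 2 under Jefferson and 3 under Hamilton.

Hamilton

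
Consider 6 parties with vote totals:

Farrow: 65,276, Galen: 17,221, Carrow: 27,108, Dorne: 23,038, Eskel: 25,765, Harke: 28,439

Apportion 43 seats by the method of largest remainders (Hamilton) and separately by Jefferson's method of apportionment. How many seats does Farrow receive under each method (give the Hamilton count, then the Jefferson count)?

15 and 16

Hamilton: Farrow 15, Galen 4, Carrow 6, Dorne 5, Eskel 6, Harke 7.
Jefferson: Farrow 16, Galen 4, Carrow 6, Dorne 5, Eskel 6, Harke 6.
Farrow gets 15 under Hamilton and 16 under Jefferson.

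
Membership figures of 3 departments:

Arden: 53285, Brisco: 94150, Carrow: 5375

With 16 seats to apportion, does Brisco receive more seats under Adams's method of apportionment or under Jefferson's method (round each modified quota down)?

Jefferson

Adams: Arden 6, Brisco 9, Carrow 1.
Jefferson: Arden 6, Brisco 10, Carrow 0.
Brisco gets 9 under Adams and 10 under Jefferson.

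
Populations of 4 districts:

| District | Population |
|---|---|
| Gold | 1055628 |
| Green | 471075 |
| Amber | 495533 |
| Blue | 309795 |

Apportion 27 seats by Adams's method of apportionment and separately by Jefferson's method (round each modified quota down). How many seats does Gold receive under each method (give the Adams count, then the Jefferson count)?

12 and 13

Adams: Gold 12, Green 5, Amber 6, Blue 4.
Jefferson: Gold 13, Green 5, Amber 6, Blue 3.
Gold gets 12 under Adams and 13 under Jefferson.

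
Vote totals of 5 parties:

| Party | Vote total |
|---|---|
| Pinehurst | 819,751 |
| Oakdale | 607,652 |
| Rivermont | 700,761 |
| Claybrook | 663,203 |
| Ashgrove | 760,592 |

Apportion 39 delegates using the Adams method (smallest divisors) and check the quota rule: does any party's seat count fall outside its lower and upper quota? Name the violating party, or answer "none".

Standard quotas: Pinehurst 9.001, Oakdale 6.672, Rivermont 7.694, Claybrook 7.282, Ashgrove 8.351.
Adams allocation: Pinehurst 9, Oakdale 7, Rivermont 8, Claybrook 7, Ashgrove 8.
Every allocation lies between the lower and upper quota.

none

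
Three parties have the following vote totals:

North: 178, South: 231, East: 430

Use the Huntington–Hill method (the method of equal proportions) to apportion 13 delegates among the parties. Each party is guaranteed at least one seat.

North=3, South=4, East=6

With divisor 66.5: modified quotas North 2.677, South 3.474, East 6.466.
Geometric-mean thresholds: North √(2·3)=2.449, South √(3·4)=3.464, East √(6·7)=6.481.
Each quota rounded against its threshold gives North 3, South 4, East 6 (total 13).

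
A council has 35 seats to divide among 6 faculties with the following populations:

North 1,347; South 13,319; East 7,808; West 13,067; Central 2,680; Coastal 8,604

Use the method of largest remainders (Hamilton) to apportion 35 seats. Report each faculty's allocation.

North 1; South 10; East 6; West 10; Central 2; Coastal 6

The standard divisor is 46825/35 ≈ 1337.857.
Standard quotas: North 1.0068, South 9.9555, East 5.8362, West 9.7671, Central 2.0032, Coastal 6.4312.
Lower quotas: North 1, South 9, East 5, West 9, Central 2, Coastal 6 (sum 32, leaving 3 seats).
Remainders in descending order: South 0.9555, East 0.8362, West 0.7671, Coastal 0.4312, North 0.0068, Central 0.0032.
The surplus seats go to South, East, West.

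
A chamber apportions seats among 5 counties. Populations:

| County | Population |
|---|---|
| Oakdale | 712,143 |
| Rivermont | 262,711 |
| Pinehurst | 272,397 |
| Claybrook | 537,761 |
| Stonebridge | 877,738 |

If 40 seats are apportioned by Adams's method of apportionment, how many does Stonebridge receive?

13

Standard divisor 2662750/40 ≈ 66568.75; standard quotas: Oakdale 10.698, Rivermont 3.946, Pinehurst 4.092, Claybrook 8.078, Stonebridge 13.185.
Rounding up gives 11, 4, 5, 9, 14 = 43 seats, so the divisor must be adjusted.
With modified divisor 69700: modified quotas Oakdale 10.217, Rivermont 3.769, Pinehurst 3.908, Claybrook 7.715, Stonebridge 12.593.
Rounding up: Oakdale 11, Rivermont 4, Pinehurst 4, Claybrook 8, Stonebridge 13 (total 40).
Stonebridge receives 13.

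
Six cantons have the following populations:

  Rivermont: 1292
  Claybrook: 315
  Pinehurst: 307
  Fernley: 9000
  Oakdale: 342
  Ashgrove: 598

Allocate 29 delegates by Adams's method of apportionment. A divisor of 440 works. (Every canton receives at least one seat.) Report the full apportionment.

Rivermont: 3, Claybrook: 1, Pinehurst: 1, Fernley: 21, Oakdale: 1, Ashgrove: 2

With modified divisor 440: modified quotas Rivermont 2.936, Claybrook 0.716, Pinehurst 0.698, Fernley 20.455, Oakdale 0.777, Ashgrove 1.359.
Rounding up: Rivermont 3, Claybrook 1, Pinehurst 1, Fernley 21, Oakdale 1, Ashgrove 2 (total 29).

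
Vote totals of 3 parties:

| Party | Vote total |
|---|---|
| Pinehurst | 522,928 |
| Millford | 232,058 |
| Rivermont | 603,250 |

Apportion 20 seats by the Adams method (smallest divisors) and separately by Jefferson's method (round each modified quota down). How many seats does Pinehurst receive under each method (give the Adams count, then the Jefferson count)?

7 and 8

Adams: Pinehurst 7, Millford 4, Rivermont 9.
Jefferson: Pinehurst 8, Millford 3, Rivermont 9.
Pinehurst gets 7 under Adams and 8 under Jefferson.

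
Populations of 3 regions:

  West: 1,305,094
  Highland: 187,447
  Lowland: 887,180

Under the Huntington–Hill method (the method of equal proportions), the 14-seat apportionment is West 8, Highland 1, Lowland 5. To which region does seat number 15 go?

Priority for the next seat is population ÷ (√(s·(s+1))).
Priorities: West 153806.803, Highland 132545.045, Lowland 161976.166.
Highest priority: Lowland.

Lowland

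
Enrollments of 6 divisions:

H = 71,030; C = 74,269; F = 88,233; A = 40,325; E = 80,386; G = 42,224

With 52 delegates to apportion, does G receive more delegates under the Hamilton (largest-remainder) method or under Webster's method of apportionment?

Hamilton: H 9, C 10, F 12, A 5, E 11, G 5.
Webster: H 9, C 10, F 12, A 5, E 10, G 6.
G gets 5 under Hamilton and 6 under Webster.

Webster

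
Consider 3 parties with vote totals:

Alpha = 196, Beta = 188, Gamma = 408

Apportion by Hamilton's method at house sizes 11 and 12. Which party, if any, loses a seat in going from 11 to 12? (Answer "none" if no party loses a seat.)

At 11 seats: Alpha 3, Beta 2, Gamma 6.
At 12 seats: Alpha 3, Beta 3, Gamma 6.
No party's allocation decreased.

none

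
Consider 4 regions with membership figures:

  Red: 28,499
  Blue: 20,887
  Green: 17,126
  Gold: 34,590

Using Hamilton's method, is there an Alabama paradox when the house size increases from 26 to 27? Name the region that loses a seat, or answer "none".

At 26 seats: Red 7, Blue 5, Green 5, Gold 9.
At 27 seats: Red 8, Blue 6, Green 4, Gold 9.
Green drops from 5 to 4.

Green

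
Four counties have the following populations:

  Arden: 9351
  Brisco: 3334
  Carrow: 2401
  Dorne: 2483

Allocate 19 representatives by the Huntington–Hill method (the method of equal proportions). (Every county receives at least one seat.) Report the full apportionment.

With divisor 971: modified quotas Arden 9.630, Brisco 3.434, Carrow 2.473, Dorne 2.557.
Geometric-mean thresholds: Arden √(9·10)=9.487, Brisco √(3·4)=3.464, Carrow √(2·3)=2.449, Dorne √(2·3)=2.449.
Each quota rounded against its threshold gives Arden 10, Brisco 3, Carrow 3, Dorne 3 (total 19).

Arden=10, Brisco=3, Carrow=3, Dorne=3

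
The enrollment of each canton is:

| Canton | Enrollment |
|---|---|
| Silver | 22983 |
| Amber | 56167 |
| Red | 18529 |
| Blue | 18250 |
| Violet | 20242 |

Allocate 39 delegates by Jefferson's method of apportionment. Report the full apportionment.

Standard divisor 136171/39 ≈ 3491.564; standard quotas: Silver 6.582, Amber 16.086, Red 5.307, Blue 5.227, Violet 5.797.
Rounding down gives 6, 16, 5, 5, 5 = 37 seats, so the divisor must be adjusted.
With modified divisor 3300: modified quotas Silver 6.965, Amber 17.020, Red 5.615, Blue 5.530, Violet 6.134.
Rounding down: Silver 6, Amber 17, Red 5, Blue 5, Violet 6 (total 39).

Silver=6; Amber=17; Red=5; Blue=5; Violet=6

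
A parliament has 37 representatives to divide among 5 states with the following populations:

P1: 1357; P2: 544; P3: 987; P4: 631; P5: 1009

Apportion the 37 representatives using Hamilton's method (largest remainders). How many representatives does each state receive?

P1 11, P2 5, P3 8, P4 5, P5 8

The standard divisor is 4528/37 ≈ 122.378.
Standard quotas: P1 11.089, P2 4.445, P3 8.065, P4 5.156, P5 8.245.
Lower quotas: P1 11, P2 4, P3 8, P4 5, P5 8 (sum 36, leaving 1 seat).
Remainders in descending order: P2 0.445, P5 0.245, P4 0.156, P1 0.089, P3 0.065.
The surplus seat goes to P2.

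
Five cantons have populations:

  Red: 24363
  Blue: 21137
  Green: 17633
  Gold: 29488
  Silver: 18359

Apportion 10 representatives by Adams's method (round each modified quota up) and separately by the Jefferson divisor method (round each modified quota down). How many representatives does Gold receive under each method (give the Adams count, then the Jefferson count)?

2 and 3

Adams: Red 2, Blue 2, Green 2, Gold 2, Silver 2.
Jefferson: Red 2, Blue 2, Green 1, Gold 3, Silver 2.
Gold gets 2 under Adams and 3 under Jefferson.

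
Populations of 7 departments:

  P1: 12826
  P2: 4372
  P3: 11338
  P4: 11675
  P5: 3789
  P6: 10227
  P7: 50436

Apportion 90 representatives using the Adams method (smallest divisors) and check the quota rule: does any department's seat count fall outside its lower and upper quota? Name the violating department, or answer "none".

P7

Standard quotas: P1 11.029, P2 3.759, P3 9.750, P4 10.039, P5 3.258, P6 8.794, P7 43.370.
Adams allocation: P1 11, P2 4, P3 10, P4 10, P5 4, P6 9, P7 42.
P7 has quota 43.370 (lower 43, upper 44) but receives 42 — outside the quota interval.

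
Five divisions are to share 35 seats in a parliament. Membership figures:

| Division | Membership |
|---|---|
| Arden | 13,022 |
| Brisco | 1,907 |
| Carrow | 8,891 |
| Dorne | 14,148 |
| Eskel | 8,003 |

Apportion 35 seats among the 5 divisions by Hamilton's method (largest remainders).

Standard divisor: 45971 ÷ 35 ≈ 1313.457.
Standard quotas: Arden 9.9143, Brisco 1.4519, Carrow 6.7692, Dorne 10.7716, Eskel 6.0931.
Lower quotas: Arden 9, Brisco 1, Carrow 6, Dorne 10, Eskel 6 (sum 32, leaving 3 seats).
Remainders in descending order: Arden 0.9143, Dorne 0.7716, Carrow 0.7692, Brisco 0.4519, Eskel 0.0931.
The surplus seats go to Arden, Dorne, Carrow.

Arden 10, Brisco 1, Carrow 7, Dorne 11, Eskel 6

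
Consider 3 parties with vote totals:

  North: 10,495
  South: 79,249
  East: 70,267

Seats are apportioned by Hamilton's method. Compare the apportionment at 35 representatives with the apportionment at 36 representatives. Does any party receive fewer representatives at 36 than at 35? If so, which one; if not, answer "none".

none

At 35 seats: North 2, South 17, East 16.
At 36 seats: North 2, South 18, East 16.
No party's allocation decreased.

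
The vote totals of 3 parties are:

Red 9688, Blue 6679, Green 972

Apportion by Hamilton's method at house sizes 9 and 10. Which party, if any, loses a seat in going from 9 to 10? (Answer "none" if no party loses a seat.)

At 9 seats: Red 5, Blue 3, Green 1.
At 10 seats: Red 6, Blue 4, Green 0.
Green drops from 1 to 0.

Green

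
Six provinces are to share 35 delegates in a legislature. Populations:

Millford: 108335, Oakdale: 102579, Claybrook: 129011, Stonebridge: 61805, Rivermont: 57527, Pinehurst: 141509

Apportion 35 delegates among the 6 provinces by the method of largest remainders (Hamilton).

Millford 6, Oakdale 6, Claybrook 8, Stonebridge 4, Rivermont 3, Pinehurst 8

Standard divisor: 600766 ÷ 35 ≈ 17164.743.
Standard quotas: Millford 6.3115, Oakdale 5.9761, Claybrook 7.5160, Stonebridge 3.6007, Rivermont 3.3515, Pinehurst 8.2442.
Lower quotas: Millford 6, Oakdale 5, Claybrook 7, Stonebridge 3, Rivermont 3, Pinehurst 8 (sum 32, leaving 3 seats).
Remainders in descending order: Oakdale 0.9761, Stonebridge 0.6007, Claybrook 0.5160, Rivermont 0.3515, Millford 0.3115, Pinehurst 0.2442.
Largest remainders: Oakdale, Stonebridge, Claybrook receive the extra seats.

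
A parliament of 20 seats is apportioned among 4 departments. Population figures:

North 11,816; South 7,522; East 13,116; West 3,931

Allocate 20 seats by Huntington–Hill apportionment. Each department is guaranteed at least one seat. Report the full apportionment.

North=7, South=4, East=7, West=2

With divisor 1788: modified quotas North 6.609, South 4.207, East 7.336, West 2.199.
Geometric-mean thresholds: North √(6·7)=6.481, South √(4·5)=4.472, East √(7·8)=7.483, West √(2·3)=2.449.
Each quota rounded against its threshold gives North 7, South 4, East 7, West 2 (total 20).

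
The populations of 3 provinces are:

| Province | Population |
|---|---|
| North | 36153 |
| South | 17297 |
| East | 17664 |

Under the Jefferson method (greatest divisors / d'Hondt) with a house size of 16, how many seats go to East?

Standard divisor 71114/16 ≈ 4444.625; standard quotas: North 8.134, South 3.892, East 3.974.
Rounding down gives 8, 3, 3 = 14 seats, so the divisor must be adjusted.
With modified divisor 4200: modified quotas North 8.608, South 4.118, East 4.206.
Rounding down: North 8, South 4, East 4 (total 16).
East receives 4.

4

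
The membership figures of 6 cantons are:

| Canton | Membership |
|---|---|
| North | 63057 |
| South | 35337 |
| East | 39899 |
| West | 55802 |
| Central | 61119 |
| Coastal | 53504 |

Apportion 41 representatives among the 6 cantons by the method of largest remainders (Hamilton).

Standard divisor: 308718 ÷ 41 ≈ 7529.707.
Standard quotas: North 8.3744, South 4.6930, East 5.2989, West 7.4109, Central 8.1170, Coastal 7.1057.
Lower quotas: North 8, South 4, East 5, West 7, Central 8, Coastal 7 (sum 39, leaving 2 seats).
Remainders in descending order: South 0.6930, West 0.4109, North 0.3744, East 0.2989, Central 0.1170, Coastal 0.1057.
Largest remainders: South, West receive the extra seats.

North 8, South 5, East 5, West 8, Central 8, Coastal 7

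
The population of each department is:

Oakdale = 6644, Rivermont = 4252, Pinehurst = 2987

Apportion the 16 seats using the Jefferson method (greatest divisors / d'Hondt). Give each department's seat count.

Oakdale: 8, Rivermont: 5, Pinehurst: 3

Standard divisor 13883/16 ≈ 867.688; standard quotas: Oakdale 7.657, Rivermont 4.900, Pinehurst 3.442.
Rounding down gives 7, 4, 3 = 14 seats, so the divisor must be adjusted.
With modified divisor 800: modified quotas Oakdale 8.305, Rivermont 5.315, Pinehurst 3.734.
Rounding down: Oakdale 8, Rivermont 5, Pinehurst 3 (total 16).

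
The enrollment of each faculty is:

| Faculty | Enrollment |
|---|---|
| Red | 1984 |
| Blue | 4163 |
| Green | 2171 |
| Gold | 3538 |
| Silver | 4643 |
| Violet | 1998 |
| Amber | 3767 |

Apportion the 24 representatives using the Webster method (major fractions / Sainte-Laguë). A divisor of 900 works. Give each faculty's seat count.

Red 2, Blue 5, Green 2, Gold 4, Silver 5, Violet 2, Amber 4

With modified divisor 900: modified quotas Red 2.204, Blue 4.626, Green 2.412, Gold 3.931, Silver 5.159, Violet 2.220, Amber 4.186.
Rounding to the nearest integer: Red 2, Blue 5, Green 2, Gold 4, Silver 5, Violet 2, Amber 4 (total 24).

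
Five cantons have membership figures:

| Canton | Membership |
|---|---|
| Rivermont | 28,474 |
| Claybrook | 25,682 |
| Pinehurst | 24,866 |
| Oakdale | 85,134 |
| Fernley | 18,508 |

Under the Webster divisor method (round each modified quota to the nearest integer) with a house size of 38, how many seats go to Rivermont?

Standard divisor 182664/38 ≈ 4806.947; standard quotas: Rivermont 5.924, Claybrook 5.343, Pinehurst 5.173, Oakdale 17.711, Fernley 3.850.
Rounding to the nearest integer gives Rivermont 6, Claybrook 5, Pinehurst 5, Oakdale 18, Fernley 4 — total 38, matching the house size, so no adjustment is needed.
Rivermont receives 6.

6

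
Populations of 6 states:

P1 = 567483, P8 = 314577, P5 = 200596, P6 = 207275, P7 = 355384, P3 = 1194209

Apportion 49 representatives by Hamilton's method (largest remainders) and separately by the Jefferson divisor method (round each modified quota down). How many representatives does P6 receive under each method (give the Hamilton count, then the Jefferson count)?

Hamilton: P1 10, P8 5, P5 3, P6 4, P7 6, P3 21.
Jefferson: P1 10, P8 5, P5 3, P6 3, P7 6, P3 22.
P6 gets 4 under Hamilton and 3 under Jefferson.

4 and 3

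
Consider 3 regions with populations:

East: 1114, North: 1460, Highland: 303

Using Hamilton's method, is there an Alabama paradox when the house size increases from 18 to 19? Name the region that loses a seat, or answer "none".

At 18 seats: East 7, North 9, Highland 2.
At 19 seats: East 7, North 10, Highland 2.
No region's allocation decreased.

none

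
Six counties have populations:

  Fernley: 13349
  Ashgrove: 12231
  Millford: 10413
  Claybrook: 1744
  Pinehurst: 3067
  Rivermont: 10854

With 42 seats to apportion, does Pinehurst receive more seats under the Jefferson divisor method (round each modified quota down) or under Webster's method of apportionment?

Webster

Jefferson: Fernley 11, Ashgrove 10, Millford 9, Claybrook 1, Pinehurst 2, Rivermont 9.
Webster: Fernley 11, Ashgrove 10, Millford 8, Claybrook 1, Pinehurst 3, Rivermont 9.
Pinehurst gets 2 under Jefferson and 3 under Webster.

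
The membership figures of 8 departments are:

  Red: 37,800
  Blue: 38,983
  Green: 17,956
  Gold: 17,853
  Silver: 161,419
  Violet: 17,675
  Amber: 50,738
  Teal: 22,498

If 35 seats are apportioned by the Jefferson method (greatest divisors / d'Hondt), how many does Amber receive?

Standard divisor 364922/35 ≈ 10426.343; standard quotas: Red 3.625, Blue 3.739, Green 1.722, Gold 1.712, Silver 15.482, Violet 1.695, Amber 4.866, Teal 2.158.
Rounding down gives 3, 3, 1, 1, 15, 1, 4, 2 = 30 seats, so the divisor must be adjusted.
With modified divisor 9200: modified quotas Red 4.109, Blue 4.237, Green 1.952, Gold 1.941, Silver 17.546, Violet 1.921, Amber 5.515, Teal 2.445.
Rounding down: Red 4, Blue 4, Green 1, Gold 1, Silver 17, Violet 1, Amber 5, Teal 2 (total 35).
Amber receives 5.

5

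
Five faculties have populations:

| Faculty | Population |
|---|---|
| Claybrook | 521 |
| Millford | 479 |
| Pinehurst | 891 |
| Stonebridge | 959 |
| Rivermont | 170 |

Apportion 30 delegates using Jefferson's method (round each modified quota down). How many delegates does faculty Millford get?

5

Standard divisor 3020/30 ≈ 100.667; standard quotas: Claybrook 5.175, Millford 4.758, Pinehurst 8.851, Stonebridge 9.526, Rivermont 1.689.
Rounding down gives 5, 4, 8, 9, 1 = 27 seats, so the divisor must be adjusted.
With modified divisor 90: modified quotas Claybrook 5.789, Millford 5.322, Pinehurst 9.900, Stonebridge 10.656, Rivermont 1.889.
Rounding down: Claybrook 5, Millford 5, Pinehurst 9, Stonebridge 10, Rivermont 1 (total 30).
Millford receives 5.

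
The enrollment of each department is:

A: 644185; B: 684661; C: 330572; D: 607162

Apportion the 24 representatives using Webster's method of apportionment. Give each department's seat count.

Standard divisor 2266580/24 ≈ 94440.833; standard quotas: A 6.821, B 7.250, C 3.500, D 6.429.
Rounding to the nearest integer gives A 7, B 7, C 4, D 6 — total 24, matching the house size, so no adjustment is needed.

A=7; B=7; C=4; D=6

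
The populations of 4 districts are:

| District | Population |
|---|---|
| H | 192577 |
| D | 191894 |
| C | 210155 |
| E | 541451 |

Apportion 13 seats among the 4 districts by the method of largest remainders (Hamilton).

Standard divisor: 1136077 ÷ 13 ≈ 87390.538.
Standard quotas: H 2.2036, D 2.1958, C 2.4048, E 6.1958.
Lower quotas: H 2, D 2, C 2, E 6 (sum 12, leaving 1 seat).
Remainders in descending order: C 0.4048, H 0.2036, D 0.1958, E 0.1958.
The surplus seat goes to C.

H: 2, D: 2, C: 3, E: 6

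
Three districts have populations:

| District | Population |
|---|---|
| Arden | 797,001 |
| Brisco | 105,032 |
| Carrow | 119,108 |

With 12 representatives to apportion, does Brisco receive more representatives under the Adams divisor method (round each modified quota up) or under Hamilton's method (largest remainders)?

Adams: Arden 8, Brisco 2, Carrow 2.
Hamilton: Arden 9, Brisco 1, Carrow 2.
Brisco gets 2 under Adams and 1 under Hamilton.

Adams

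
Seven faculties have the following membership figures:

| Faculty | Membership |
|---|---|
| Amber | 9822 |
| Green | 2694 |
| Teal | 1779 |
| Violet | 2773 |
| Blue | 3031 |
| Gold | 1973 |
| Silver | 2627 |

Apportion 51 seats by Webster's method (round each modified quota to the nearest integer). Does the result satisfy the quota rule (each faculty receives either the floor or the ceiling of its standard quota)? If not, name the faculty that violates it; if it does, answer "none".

Standard quotas: Amber 20.281, Green 5.563, Teal 3.673, Violet 5.726, Blue 6.259, Gold 4.074, Silver 5.424.
Webster allocation: Amber 20, Green 6, Teal 4, Violet 6, Blue 6, Gold 4, Silver 5.
Every allocation lies between the lower and upper quota.

none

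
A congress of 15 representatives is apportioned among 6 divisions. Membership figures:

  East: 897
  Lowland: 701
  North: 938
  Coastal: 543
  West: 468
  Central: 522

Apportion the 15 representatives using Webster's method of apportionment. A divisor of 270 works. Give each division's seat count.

East 3, Lowland 3, North 3, Coastal 2, West 2, Central 2

With modified divisor 270: modified quotas East 3.322, Lowland 2.596, North 3.474, Coastal 2.011, West 1.733, Central 1.933.
Rounding to the nearest integer: East 3, Lowland 3, North 3, Coastal 2, West 2, Central 2 (total 15).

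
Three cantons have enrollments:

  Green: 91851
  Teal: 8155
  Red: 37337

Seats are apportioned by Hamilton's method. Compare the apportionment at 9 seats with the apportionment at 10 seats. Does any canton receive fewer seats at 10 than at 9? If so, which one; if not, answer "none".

At 9 seats: Green 6, Teal 1, Red 2.
At 10 seats: Green 7, Teal 0, Red 3.
Teal drops from 1 to 0.

Teal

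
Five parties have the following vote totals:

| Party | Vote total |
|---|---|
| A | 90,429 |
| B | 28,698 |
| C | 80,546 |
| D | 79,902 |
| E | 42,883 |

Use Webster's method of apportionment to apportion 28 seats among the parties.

A 8, B 2, C 7, D 7, E 4

Standard divisor 322458/28 ≈ 11516.357; standard quotas: A 7.852, B 2.492, C 6.994, D 6.938, E 3.724.
Rounding to the nearest integer gives A 8, B 2, C 7, D 7, E 4 — total 28, matching the house size, so no adjustment is needed.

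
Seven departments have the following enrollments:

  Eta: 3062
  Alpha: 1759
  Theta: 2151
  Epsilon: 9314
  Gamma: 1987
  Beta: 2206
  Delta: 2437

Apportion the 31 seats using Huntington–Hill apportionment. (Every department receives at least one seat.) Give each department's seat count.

Eta 4, Alpha 2, Theta 3, Epsilon 13, Gamma 3, Beta 3, Delta 3

With divisor 732: modified quotas Eta 4.183, Alpha 2.403, Theta 2.939, Epsilon 12.724, Gamma 2.714, Beta 3.014, Delta 3.329.
Geometric-mean thresholds: Eta √(4·5)=4.472, Alpha √(2·3)=2.449, Theta √(2·3)=2.449, Epsilon √(12·13)=12.490, Gamma √(2·3)=2.449, Beta √(3·4)=3.464, Delta √(3·4)=3.464.
Each quota rounded against its threshold gives Eta 4, Alpha 2, Theta 3, Epsilon 13, Gamma 3, Beta 3, Delta 3 (total 31).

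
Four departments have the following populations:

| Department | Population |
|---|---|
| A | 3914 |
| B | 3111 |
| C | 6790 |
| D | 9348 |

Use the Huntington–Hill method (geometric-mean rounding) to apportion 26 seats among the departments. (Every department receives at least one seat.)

A 4, B 4, C 8, D 10

With divisor 895: modified quotas A 4.373, B 3.476, C 7.587, D 10.445.
Geometric-mean thresholds: A √(4·5)=4.472, B √(3·4)=3.464, C √(7·8)=7.483, D √(10·11)=10.488.
Each quota rounded against its threshold gives A 4, B 4, C 8, D 10 (total 26).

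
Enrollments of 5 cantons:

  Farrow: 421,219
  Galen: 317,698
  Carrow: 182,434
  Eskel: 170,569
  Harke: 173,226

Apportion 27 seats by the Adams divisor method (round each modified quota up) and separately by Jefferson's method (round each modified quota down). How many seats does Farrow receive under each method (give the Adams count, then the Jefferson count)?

Adams: Farrow 8, Galen 7, Carrow 4, Eskel 4, Harke 4.
Jefferson: Farrow 9, Galen 7, Carrow 4, Eskel 3, Harke 4.
Farrow gets 8 under Adams and 9 under Jefferson.

8 and 9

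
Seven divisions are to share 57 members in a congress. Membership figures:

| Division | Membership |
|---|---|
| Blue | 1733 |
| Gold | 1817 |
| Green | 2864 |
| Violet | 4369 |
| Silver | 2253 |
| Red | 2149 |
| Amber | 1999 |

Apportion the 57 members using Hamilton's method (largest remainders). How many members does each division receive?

The standard divisor is 17184/57 ≈ 301.474.
Standard quotas: Blue 5.748, Gold 6.027, Green 9.500, Violet 14.492, Silver 7.473, Red 7.128, Amber 6.631.
Lower quotas: Blue 5, Gold 6, Green 9, Violet 14, Silver 7, Red 7, Amber 6 (sum 54, leaving 3 seats).
Remainders in descending order: Blue 0.748, Amber 0.631, Green 0.500, Violet 0.492, Silver 0.473, Red 0.128, Gold 0.027.
The surplus seats go to Blue, Amber, Green.

Blue 6, Gold 6, Green 10, Violet 14, Silver 7, Red 7, Amber 7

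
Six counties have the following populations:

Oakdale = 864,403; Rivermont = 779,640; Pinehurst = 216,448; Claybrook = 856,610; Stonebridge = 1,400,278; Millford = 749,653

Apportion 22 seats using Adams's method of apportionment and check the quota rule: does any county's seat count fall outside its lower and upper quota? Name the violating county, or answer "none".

none

Standard quotas: Oakdale 3.907, Rivermont 3.524, Pinehurst 0.978, Claybrook 3.872, Stonebridge 6.330, Millford 3.389.
Adams allocation: Oakdale 4, Rivermont 4, Pinehurst 1, Claybrook 4, Stonebridge 6, Millford 3.
Every allocation lies between the lower and upper quota.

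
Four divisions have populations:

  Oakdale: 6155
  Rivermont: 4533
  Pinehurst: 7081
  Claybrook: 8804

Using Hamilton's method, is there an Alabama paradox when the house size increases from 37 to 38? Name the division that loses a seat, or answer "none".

none

At 37 seats: Oakdale 9, Rivermont 6, Pinehurst 10, Claybrook 12.
At 38 seats: Oakdale 9, Rivermont 6, Pinehurst 10, Claybrook 13.
No division's allocation decreased.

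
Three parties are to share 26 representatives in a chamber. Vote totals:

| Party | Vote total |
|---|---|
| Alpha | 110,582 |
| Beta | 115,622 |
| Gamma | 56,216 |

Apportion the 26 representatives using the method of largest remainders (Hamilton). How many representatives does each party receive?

Total 282420; standard divisor 282420/26 ≈ 10862.308.
Standard quotas: Alpha 10.1803, Beta 10.6443, Gamma 5.1753.
Lower quotas: Alpha 10, Beta 10, Gamma 5 (sum 25, leaving 1 seat).
Remainders in descending order: Beta 0.6443, Alpha 0.1803, Gamma 0.1753.
The surplus seat goes to Beta.

Alpha=10, Beta=11, Gamma=5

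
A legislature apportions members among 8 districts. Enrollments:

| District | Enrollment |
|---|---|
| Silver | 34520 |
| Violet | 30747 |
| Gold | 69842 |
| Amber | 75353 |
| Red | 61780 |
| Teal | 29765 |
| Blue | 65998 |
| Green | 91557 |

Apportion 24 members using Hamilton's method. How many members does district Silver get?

Total 459562; standard divisor 459562/24 ≈ 19148.417.
Standard quotas: Silver 1.8028, Violet 1.6057, Gold 3.6474, Amber 3.9352, Red 3.2264, Teal 1.5544, Blue 3.4467, Green 4.7814.
Lower quotas: Silver 1, Violet 1, Gold 3, Amber 3, Red 3, Teal 1, Blue 3, Green 4 (sum 19, leaving 5 seats).
Remainders in descending order: Amber 0.9352, Silver 0.8028, Green 0.7814, Gold 0.6474, Violet 0.6057, Teal 0.5544, Blue 0.4467, Red 0.2264.
The surplus seats go to Amber, Silver, Green, Gold, Violet.
Silver receives 2.

2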